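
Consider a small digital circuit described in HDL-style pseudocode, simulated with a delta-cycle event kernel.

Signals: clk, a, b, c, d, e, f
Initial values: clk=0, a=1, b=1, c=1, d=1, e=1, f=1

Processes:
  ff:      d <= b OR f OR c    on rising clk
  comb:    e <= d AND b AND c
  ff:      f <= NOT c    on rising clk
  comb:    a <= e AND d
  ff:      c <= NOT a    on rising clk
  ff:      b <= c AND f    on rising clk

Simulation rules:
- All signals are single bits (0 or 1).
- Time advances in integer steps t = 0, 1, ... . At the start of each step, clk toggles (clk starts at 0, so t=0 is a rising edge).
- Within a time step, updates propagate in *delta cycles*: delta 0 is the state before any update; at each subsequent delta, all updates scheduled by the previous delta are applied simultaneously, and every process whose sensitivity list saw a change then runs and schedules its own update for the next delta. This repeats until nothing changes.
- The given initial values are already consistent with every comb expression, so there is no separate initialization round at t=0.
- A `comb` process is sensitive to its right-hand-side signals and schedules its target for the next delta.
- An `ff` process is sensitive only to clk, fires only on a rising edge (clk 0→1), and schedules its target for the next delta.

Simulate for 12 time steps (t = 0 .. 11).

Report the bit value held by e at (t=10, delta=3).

1

t0.Δ0 clk=0 b=1 e=1 d=1 f=1 c=1 a=1
t0.Δ1 clk=1 b=1 e=1 d=1 f=1 c=1 a=1
t0.Δ2 clk=1 b=1 e=1 d=1 f=0 c=0 a=1
t0.Δ3 clk=1 b=1 e=0 d=1 f=0 c=0 a=1
t0.Δ4 clk=1 b=1 e=0 d=1 f=0 c=0 a=0
t1.Δ0 clk=1 b=1 e=0 d=1 f=0 c=0 a=0
t1.Δ1 clk=0 b=1 e=0 d=1 f=0 c=0 a=0
t2.Δ0 clk=0 b=1 e=0 d=1 f=0 c=0 a=0
t2.Δ1 clk=1 b=1 e=0 d=1 f=0 c=0 a=0
t2.Δ2 clk=1 b=0 e=0 d=1 f=1 c=1 a=0
t3.Δ0 clk=1 b=0 e=0 d=1 f=1 c=1 a=0
t3.Δ1 clk=0 b=0 e=0 d=1 f=1 c=1 a=0
t4.Δ0 clk=0 b=0 e=0 d=1 f=1 c=1 a=0
t4.Δ1 clk=1 b=0 e=0 d=1 f=1 c=1 a=0
t4.Δ2 clk=1 b=1 e=0 d=1 f=0 c=1 a=0
t4.Δ3 clk=1 b=1 e=1 d=1 f=0 c=1 a=0
t4.Δ4 clk=1 b=1 e=1 d=1 f=0 c=1 a=1
t5.Δ0 clk=1 b=1 e=1 d=1 f=0 c=1 a=1
t5.Δ1 clk=0 b=1 e=1 d=1 f=0 c=1 a=1
t6.Δ0 clk=0 b=1 e=1 d=1 f=0 c=1 a=1
t6.Δ1 clk=1 b=1 e=1 d=1 f=0 c=1 a=1
t6.Δ2 clk=1 b=0 e=1 d=1 f=0 c=0 a=1
t6.Δ3 clk=1 b=0 e=0 d=1 f=0 c=0 a=1
t6.Δ4 clk=1 b=0 e=0 d=1 f=0 c=0 a=0
t7.Δ0 clk=1 b=0 e=0 d=1 f=0 c=0 a=0
t7.Δ1 clk=0 b=0 e=0 d=1 f=0 c=0 a=0
t8.Δ0 clk=0 b=0 e=0 d=1 f=0 c=0 a=0
t8.Δ1 clk=1 b=0 e=0 d=1 f=0 c=0 a=0
t8.Δ2 clk=1 b=0 e=0 d=0 f=1 c=1 a=0
t9.Δ0 clk=1 b=0 e=0 d=0 f=1 c=1 a=0
t9.Δ1 clk=0 b=0 e=0 d=0 f=1 c=1 a=0
t10.Δ0 clk=0 b=0 e=0 d=0 f=1 c=1 a=0
t10.Δ1 clk=1 b=0 e=0 d=0 f=1 c=1 a=0
t10.Δ2 clk=1 b=1 e=0 d=1 f=0 c=1 a=0
t10.Δ3 clk=1 b=1 e=1 d=1 f=0 c=1 a=0
t10.Δ4 clk=1 b=1 e=1 d=1 f=0 c=1 a=1
t11.Δ0 clk=1 b=1 e=1 d=1 f=0 c=1 a=1
t11.Δ1 clk=0 b=1 e=1 d=1 f=0 c=1 a=1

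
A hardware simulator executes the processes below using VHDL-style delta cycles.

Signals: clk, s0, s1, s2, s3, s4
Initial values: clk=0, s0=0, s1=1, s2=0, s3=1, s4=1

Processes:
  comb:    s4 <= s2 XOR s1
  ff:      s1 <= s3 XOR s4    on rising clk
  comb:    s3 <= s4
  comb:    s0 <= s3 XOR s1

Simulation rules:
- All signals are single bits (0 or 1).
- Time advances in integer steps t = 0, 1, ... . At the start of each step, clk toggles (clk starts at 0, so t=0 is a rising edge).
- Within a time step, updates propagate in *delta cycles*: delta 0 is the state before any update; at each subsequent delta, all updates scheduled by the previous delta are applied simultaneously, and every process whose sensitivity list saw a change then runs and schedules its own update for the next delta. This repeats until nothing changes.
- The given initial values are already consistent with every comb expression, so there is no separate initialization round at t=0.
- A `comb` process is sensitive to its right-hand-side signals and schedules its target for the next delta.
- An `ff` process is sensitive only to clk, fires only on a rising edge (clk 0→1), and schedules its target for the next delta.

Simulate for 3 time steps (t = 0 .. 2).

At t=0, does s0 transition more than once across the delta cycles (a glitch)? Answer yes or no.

t0.Δ0 s1=1 s2=0 clk=0 s4=1 s3=1 s0=0
t0.Δ1 s1=1 s2=0 clk=1 s4=1 s3=1 s0=0
t0.Δ2 s1=0 s2=0 clk=1 s4=1 s3=1 s0=0
t0.Δ3 s1=0 s2=0 clk=1 s4=0 s3=1 s0=1
t0.Δ4 s1=0 s2=0 clk=1 s4=0 s3=0 s0=1
t0.Δ5 s1=0 s2=0 clk=1 s4=0 s3=0 s0=0
t1.Δ0 s1=0 s2=0 clk=1 s4=0 s3=0 s0=0
t1.Δ1 s1=0 s2=0 clk=0 s4=0 s3=0 s0=0
t2.Δ0 s1=0 s2=0 clk=0 s4=0 s3=0 s0=0
t2.Δ1 s1=0 s2=0 clk=1 s4=0 s3=0 s0=0

yes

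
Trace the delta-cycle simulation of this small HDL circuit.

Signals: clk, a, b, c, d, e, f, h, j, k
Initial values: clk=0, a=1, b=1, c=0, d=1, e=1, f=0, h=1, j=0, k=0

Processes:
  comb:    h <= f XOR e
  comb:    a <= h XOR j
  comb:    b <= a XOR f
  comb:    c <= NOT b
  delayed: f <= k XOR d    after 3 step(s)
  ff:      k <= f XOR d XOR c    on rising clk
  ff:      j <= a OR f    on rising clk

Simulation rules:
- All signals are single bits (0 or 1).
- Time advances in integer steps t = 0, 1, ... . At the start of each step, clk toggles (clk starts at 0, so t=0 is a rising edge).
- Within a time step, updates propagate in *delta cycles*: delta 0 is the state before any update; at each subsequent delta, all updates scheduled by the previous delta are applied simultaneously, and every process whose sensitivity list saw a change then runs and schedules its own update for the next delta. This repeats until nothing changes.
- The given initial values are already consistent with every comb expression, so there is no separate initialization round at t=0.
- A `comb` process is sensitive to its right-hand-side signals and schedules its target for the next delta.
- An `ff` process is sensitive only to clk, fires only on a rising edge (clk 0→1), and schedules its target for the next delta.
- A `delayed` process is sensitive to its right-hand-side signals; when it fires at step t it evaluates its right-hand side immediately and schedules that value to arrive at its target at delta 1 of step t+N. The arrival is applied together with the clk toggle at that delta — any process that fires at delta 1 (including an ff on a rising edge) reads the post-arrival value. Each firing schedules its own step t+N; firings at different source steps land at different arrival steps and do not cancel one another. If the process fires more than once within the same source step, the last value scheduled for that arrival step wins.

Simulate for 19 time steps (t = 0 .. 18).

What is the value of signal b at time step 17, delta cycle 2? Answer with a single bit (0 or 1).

t=0 Δ0: b=1 f=0 a=1 e=1 h=1 c=0 clk=0 d=1 k=0 j=0
  Δ1: clk:0→1
  Δ2: k:0→1, j:0→1
  Δ3: a:1→0
  Δ4: b:1→0
  Δ5: c:0→1
  (5Δ to stable)
t=1 Δ0: b=0 f=0 a=0 e=1 h=1 c=1 clk=1 d=1 k=1 j=1
  Δ1: clk:1→0
  (1Δ to stable)
t=2 Δ0: b=0 f=0 a=0 e=1 h=1 c=1 clk=0 d=1 k=1 j=1
  Δ1: clk:0→1
  Δ2: k:1→0, j:1→0
  Δ3: a:0→1
  Δ4: b:0→1
  Δ5: c:1→0
  (5Δ to stable)
t=3 Δ0: b=1 f=0 a=1 e=1 h=1 c=0 clk=1 d=1 k=0 j=0
  Δ1: clk:1→0
  (1Δ to stable)
t=4 Δ0: b=1 f=0 a=1 e=1 h=1 c=0 clk=0 d=1 k=0 j=0
  Δ1: clk:0→1
  Δ2: k:0→1, j:0→1
  Δ3: a:1→0
  Δ4: b:1→0
  Δ5: c:0→1
  (5Δ to stable)
t=5 Δ0: b=0 f=0 a=0 e=1 h=1 c=1 clk=1 d=1 k=1 j=1
  Δ1: f:0→1, clk:1→0
  Δ2: b:0→1, h:1→0
  Δ3: a:0→1, c:1→0
  Δ4: b:1→0
  Δ5: c:0→1
  (5Δ to stable)
t=6 Δ0: b=0 f=1 a=1 e=1 h=0 c=1 clk=0 d=1 k=1 j=1
  Δ1: clk:0→1
  (1Δ to stable)
t=7 Δ0: b=0 f=1 a=1 e=1 h=0 c=1 clk=1 d=1 k=1 j=1
  Δ1: f:1→0, clk:1→0
  Δ2: b:0→1, h:0→1
  Δ3: a:1→0, c:1→0
  Δ4: b:1→0
  Δ5: c:0→1
  (5Δ to stable)
t=8 Δ0: b=0 f=0 a=0 e=1 h=1 c=1 clk=0 d=1 k=1 j=1
  Δ1: clk:0→1
  Δ2: k:1→0, j:1→0
  Δ3: a:0→1
  Δ4: b:0→1
  Δ5: c:1→0
  (5Δ to stable)
t=9 Δ0: b=1 f=0 a=1 e=1 h=1 c=0 clk=1 d=1 k=0 j=0
  Δ1: clk:1→0
  (1Δ to stable)
t=10 Δ0: b=1 f=0 a=1 e=1 h=1 c=0 clk=0 d=1 k=0 j=0
  Δ1: clk:0→1
  Δ2: k:0→1, j:0→1
  Δ3: a:1→0
  Δ4: b:1→0
  Δ5: c:0→1
  (5Δ to stable)
t=11 Δ0: b=0 f=0 a=0 e=1 h=1 c=1 clk=1 d=1 k=1 j=1
  Δ1: f:0→1, clk:1→0
  Δ2: b:0→1, h:1→0
  Δ3: a:0→1, c:1→0
  Δ4: b:1→0
  Δ5: c:0→1
  (5Δ to stable)
t=12 Δ0: b=0 f=1 a=1 e=1 h=0 c=1 clk=0 d=1 k=1 j=1
  Δ1: clk:0→1
  (1Δ to stable)
t=13 Δ0: b=0 f=1 a=1 e=1 h=0 c=1 clk=1 d=1 k=1 j=1
  Δ1: f:1→0, clk:1→0
  Δ2: b:0→1, h:0→1
  Δ3: a:1→0, c:1→0
  Δ4: b:1→0
  Δ5: c:0→1
  (5Δ to stable)
t=14 Δ0: b=0 f=0 a=0 e=1 h=1 c=1 clk=0 d=1 k=1 j=1
  Δ1: clk:0→1
  Δ2: k:1→0, j:1→0
  Δ3: a:0→1
  Δ4: b:0→1
  Δ5: c:1→0
  (5Δ to stable)
t=15 Δ0: b=1 f=0 a=1 e=1 h=1 c=0 clk=1 d=1 k=0 j=0
  Δ1: clk:1→0
  (1Δ to stable)
t=16 Δ0: b=1 f=0 a=1 e=1 h=1 c=0 clk=0 d=1 k=0 j=0
  Δ1: clk:0→1
  Δ2: k:0→1, j:0→1
  Δ3: a:1→0
  Δ4: b:1→0
  Δ5: c:0→1
  (5Δ to stable)
t=17 Δ0: b=0 f=0 a=0 e=1 h=1 c=1 clk=1 d=1 k=1 j=1
  Δ1: f:0→1, clk:1→0
  Δ2: b:0→1, h:1→0
  Δ3: a:0→1, c:1→0
  Δ4: b:1→0
  Δ5: c:0→1
  (5Δ to stable)
t=18 Δ0: b=0 f=1 a=1 e=1 h=0 c=1 clk=0 d=1 k=1 j=1
  Δ1: clk:0→1
  (1Δ to stable)

1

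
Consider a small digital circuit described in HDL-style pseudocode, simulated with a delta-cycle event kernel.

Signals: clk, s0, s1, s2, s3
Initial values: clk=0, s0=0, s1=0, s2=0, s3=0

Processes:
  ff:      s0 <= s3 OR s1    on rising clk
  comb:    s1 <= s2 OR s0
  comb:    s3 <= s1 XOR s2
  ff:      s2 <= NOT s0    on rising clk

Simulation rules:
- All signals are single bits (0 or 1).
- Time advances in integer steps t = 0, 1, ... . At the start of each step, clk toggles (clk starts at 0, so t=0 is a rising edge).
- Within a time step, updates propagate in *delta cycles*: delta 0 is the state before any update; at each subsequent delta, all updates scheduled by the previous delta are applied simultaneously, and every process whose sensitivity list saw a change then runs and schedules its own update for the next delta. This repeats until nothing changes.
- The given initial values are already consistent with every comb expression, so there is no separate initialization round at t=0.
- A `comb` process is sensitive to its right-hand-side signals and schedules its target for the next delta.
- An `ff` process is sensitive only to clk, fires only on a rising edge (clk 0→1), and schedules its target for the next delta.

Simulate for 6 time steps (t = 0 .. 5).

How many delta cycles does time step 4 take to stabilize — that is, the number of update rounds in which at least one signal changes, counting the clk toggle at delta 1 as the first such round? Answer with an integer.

t=0 Δ0: clk=0 s2=0 s1=0 s3=0 s0=0
  Δ1: clk:0→1
  Δ2: s2:0→1
  Δ3: s1:0→1, s3:0→1
  Δ4: s3:1→0
  (4Δ to stable)
t=1 Δ0: clk=1 s2=1 s1=1 s3=0 s0=0
  Δ1: clk:1→0
  (1Δ to stable)
t=2 Δ0: clk=0 s2=1 s1=1 s3=0 s0=0
  Δ1: clk:0→1
  Δ2: s0:0→1
  (2Δ to stable)
t=3 Δ0: clk=1 s2=1 s1=1 s3=0 s0=1
  Δ1: clk:1→0
  (1Δ to stable)
t=4 Δ0: clk=0 s2=1 s1=1 s3=0 s0=1
  Δ1: clk:0→1
  Δ2: s2:1→0
  Δ3: s3:0→1
  (3Δ to stable)
t=5 Δ0: clk=1 s2=0 s1=1 s3=1 s0=1
  Δ1: clk:1→0
  (1Δ to stable)

3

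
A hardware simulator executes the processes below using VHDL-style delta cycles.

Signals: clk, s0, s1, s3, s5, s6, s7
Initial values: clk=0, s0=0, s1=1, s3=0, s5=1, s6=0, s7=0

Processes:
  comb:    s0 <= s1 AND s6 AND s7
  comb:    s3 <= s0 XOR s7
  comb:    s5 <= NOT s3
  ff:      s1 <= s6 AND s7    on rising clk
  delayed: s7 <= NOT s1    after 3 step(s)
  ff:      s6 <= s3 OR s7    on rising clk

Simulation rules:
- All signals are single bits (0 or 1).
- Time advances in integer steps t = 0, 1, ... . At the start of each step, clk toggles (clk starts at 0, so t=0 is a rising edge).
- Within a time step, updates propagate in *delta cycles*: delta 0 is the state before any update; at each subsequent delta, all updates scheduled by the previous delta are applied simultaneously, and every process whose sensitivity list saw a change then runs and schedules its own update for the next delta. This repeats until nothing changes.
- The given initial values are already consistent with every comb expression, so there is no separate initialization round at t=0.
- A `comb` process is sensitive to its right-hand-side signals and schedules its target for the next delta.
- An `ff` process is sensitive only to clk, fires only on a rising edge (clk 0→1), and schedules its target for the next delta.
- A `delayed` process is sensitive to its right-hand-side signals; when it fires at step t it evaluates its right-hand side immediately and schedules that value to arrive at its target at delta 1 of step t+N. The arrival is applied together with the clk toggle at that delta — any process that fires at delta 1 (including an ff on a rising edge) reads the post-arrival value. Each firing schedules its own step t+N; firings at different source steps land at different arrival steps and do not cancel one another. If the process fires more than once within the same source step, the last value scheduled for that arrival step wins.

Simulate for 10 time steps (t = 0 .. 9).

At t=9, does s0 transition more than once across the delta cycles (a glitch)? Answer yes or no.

[bits: s7,s3,s0,s1,s5,s6,clk]
t=0: Δ0=0001100 Δ1=0001101 Δ2=0000101 | 2Δ
t=1: Δ0=0000101 Δ1=0000100 | 1Δ
t=2: Δ0=0000100 Δ1=0000101 | 1Δ
t=3: Δ0=0000101 Δ1=1000100 Δ2=1100100 Δ3=1100000 | 3Δ
t=4: Δ0=1100000 Δ1=1100001 Δ2=1100011 | 2Δ
t=5: Δ0=1100011 Δ1=1100010 | 1Δ
t=6: Δ0=1100010 Δ1=1100011 Δ2=1101011 Δ3=1111011 Δ4=1011011 Δ5=1011111 | 5Δ
t=7: Δ0=1011111 Δ1=1011110 | 1Δ
t=8: Δ0=1011110 Δ1=1011111 | 1Δ
t=9: Δ0=1011111 Δ1=0011110 Δ2=0101110 Δ3=0001010 Δ4=0001110 | 4Δ

no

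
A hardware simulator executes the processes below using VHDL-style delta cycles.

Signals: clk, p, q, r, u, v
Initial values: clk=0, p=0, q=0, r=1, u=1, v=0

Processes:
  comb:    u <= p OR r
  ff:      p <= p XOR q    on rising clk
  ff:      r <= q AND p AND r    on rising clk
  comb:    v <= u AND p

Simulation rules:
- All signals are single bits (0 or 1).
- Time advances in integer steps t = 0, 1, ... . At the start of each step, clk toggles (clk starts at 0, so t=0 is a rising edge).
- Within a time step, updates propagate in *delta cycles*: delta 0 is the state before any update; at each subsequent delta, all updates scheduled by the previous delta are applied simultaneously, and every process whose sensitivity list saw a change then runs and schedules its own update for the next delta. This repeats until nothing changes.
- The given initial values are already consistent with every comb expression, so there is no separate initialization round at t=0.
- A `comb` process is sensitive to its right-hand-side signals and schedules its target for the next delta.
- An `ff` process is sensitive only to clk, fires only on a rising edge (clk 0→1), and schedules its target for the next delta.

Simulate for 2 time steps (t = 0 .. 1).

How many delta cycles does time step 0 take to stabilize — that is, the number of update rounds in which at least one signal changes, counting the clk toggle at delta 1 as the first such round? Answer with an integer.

3

[bits: v,clk,u,p,r,q]
t=0: Δ0=001010 Δ1=011010 Δ2=011000 Δ3=010000 | 3Δ
t=1: Δ0=010000 Δ1=000000 | 1Δ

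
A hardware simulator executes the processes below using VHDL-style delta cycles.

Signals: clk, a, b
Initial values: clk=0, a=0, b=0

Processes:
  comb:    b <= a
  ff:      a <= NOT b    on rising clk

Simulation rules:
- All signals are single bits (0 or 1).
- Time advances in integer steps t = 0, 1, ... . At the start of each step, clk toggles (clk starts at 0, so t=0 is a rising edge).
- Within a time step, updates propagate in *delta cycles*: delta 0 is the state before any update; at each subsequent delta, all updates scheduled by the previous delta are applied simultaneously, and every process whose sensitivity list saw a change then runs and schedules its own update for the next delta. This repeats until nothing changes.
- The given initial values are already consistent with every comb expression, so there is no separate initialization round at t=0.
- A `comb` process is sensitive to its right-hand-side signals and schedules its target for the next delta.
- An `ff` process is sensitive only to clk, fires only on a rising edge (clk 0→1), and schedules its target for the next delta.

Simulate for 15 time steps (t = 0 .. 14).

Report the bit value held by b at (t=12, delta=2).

0

t0.Δ0 b=0 a=0 clk=0
t0.Δ1 b=0 a=0 clk=1
t0.Δ2 b=0 a=1 clk=1
t0.Δ3 b=1 a=1 clk=1
t1.Δ0 b=1 a=1 clk=1
t1.Δ1 b=1 a=1 clk=0
t2.Δ0 b=1 a=1 clk=0
t2.Δ1 b=1 a=1 clk=1
t2.Δ2 b=1 a=0 clk=1
t2.Δ3 b=0 a=0 clk=1
t3.Δ0 b=0 a=0 clk=1
t3.Δ1 b=0 a=0 clk=0
t4.Δ0 b=0 a=0 clk=0
t4.Δ1 b=0 a=0 clk=1
t4.Δ2 b=0 a=1 clk=1
t4.Δ3 b=1 a=1 clk=1
t5.Δ0 b=1 a=1 clk=1
t5.Δ1 b=1 a=1 clk=0
t6.Δ0 b=1 a=1 clk=0
t6.Δ1 b=1 a=1 clk=1
t6.Δ2 b=1 a=0 clk=1
t6.Δ3 b=0 a=0 clk=1
t7.Δ0 b=0 a=0 clk=1
t7.Δ1 b=0 a=0 clk=0
t8.Δ0 b=0 a=0 clk=0
t8.Δ1 b=0 a=0 clk=1
t8.Δ2 b=0 a=1 clk=1
t8.Δ3 b=1 a=1 clk=1
t9.Δ0 b=1 a=1 clk=1
t9.Δ1 b=1 a=1 clk=0
t10.Δ0 b=1 a=1 clk=0
t10.Δ1 b=1 a=1 clk=1
t10.Δ2 b=1 a=0 clk=1
t10.Δ3 b=0 a=0 clk=1
t11.Δ0 b=0 a=0 clk=1
t11.Δ1 b=0 a=0 clk=0
t12.Δ0 b=0 a=0 clk=0
t12.Δ1 b=0 a=0 clk=1
t12.Δ2 b=0 a=1 clk=1
t12.Δ3 b=1 a=1 clk=1
t13.Δ0 b=1 a=1 clk=1
t13.Δ1 b=1 a=1 clk=0
t14.Δ0 b=1 a=1 clk=0
t14.Δ1 b=1 a=1 clk=1
t14.Δ2 b=1 a=0 clk=1
t14.Δ3 b=0 a=0 clk=1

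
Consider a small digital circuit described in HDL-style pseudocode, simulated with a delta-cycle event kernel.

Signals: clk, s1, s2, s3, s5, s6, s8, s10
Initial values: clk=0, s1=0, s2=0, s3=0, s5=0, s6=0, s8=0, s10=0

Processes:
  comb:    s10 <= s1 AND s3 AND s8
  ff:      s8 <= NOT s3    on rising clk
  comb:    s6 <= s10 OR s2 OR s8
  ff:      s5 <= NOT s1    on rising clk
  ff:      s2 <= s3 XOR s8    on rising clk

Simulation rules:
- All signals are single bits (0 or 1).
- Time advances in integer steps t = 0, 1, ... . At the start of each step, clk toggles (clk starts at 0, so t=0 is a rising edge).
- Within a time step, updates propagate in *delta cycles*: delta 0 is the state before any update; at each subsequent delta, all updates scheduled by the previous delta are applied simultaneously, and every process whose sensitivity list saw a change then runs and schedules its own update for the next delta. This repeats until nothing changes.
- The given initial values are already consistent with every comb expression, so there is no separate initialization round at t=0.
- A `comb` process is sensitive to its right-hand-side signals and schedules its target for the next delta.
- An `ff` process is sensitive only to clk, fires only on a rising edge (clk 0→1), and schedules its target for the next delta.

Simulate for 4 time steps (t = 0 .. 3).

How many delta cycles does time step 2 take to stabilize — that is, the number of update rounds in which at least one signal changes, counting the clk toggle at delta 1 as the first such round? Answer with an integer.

2

t0.Δ0 clk=0 s3=0 s10=0 s6=0 s2=0 s5=0 s1=0 s8=0
t0.Δ1 clk=1 s3=0 s10=0 s6=0 s2=0 s5=0 s1=0 s8=0
t0.Δ2 clk=1 s3=0 s10=0 s6=0 s2=0 s5=1 s1=0 s8=1
t0.Δ3 clk=1 s3=0 s10=0 s6=1 s2=0 s5=1 s1=0 s8=1
t1.Δ0 clk=1 s3=0 s10=0 s6=1 s2=0 s5=1 s1=0 s8=1
t1.Δ1 clk=0 s3=0 s10=0 s6=1 s2=0 s5=1 s1=0 s8=1
t2.Δ0 clk=0 s3=0 s10=0 s6=1 s2=0 s5=1 s1=0 s8=1
t2.Δ1 clk=1 s3=0 s10=0 s6=1 s2=0 s5=1 s1=0 s8=1
t2.Δ2 clk=1 s3=0 s10=0 s6=1 s2=1 s5=1 s1=0 s8=1
t3.Δ0 clk=1 s3=0 s10=0 s6=1 s2=1 s5=1 s1=0 s8=1
t3.Δ1 clk=0 s3=0 s10=0 s6=1 s2=1 s5=1 s1=0 s8=1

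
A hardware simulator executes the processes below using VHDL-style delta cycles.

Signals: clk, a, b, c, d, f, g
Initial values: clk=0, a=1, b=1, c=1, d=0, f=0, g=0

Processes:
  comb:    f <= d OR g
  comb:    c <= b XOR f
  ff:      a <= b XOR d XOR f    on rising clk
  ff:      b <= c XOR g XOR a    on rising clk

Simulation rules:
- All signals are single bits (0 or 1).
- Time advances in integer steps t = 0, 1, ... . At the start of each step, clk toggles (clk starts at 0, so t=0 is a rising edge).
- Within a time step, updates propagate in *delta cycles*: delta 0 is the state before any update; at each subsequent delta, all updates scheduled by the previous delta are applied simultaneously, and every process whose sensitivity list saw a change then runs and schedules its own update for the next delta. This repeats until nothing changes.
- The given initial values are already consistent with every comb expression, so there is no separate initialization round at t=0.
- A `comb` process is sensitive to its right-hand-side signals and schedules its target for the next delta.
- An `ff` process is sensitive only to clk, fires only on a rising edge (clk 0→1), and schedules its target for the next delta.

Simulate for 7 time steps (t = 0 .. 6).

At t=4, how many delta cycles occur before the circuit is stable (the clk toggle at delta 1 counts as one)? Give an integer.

[bits: c,g,a,b,d,clk,f]
t=0: Δ0=1011000 Δ1=1011010 Δ2=1010010 Δ3=0010010 | 3Δ
t=1: Δ0=0010010 Δ1=0010000 | 1Δ
t=2: Δ0=0010000 Δ1=0010010 Δ2=0001010 Δ3=1001010 | 3Δ
t=3: Δ0=1001010 Δ1=1001000 | 1Δ
t=4: Δ0=1001000 Δ1=1001010 Δ2=1011010 | 2Δ
t=5: Δ0=1011010 Δ1=1011000 | 1Δ
t=6: Δ0=1011000 Δ1=1011010 Δ2=1010010 Δ3=0010010 | 3Δ

2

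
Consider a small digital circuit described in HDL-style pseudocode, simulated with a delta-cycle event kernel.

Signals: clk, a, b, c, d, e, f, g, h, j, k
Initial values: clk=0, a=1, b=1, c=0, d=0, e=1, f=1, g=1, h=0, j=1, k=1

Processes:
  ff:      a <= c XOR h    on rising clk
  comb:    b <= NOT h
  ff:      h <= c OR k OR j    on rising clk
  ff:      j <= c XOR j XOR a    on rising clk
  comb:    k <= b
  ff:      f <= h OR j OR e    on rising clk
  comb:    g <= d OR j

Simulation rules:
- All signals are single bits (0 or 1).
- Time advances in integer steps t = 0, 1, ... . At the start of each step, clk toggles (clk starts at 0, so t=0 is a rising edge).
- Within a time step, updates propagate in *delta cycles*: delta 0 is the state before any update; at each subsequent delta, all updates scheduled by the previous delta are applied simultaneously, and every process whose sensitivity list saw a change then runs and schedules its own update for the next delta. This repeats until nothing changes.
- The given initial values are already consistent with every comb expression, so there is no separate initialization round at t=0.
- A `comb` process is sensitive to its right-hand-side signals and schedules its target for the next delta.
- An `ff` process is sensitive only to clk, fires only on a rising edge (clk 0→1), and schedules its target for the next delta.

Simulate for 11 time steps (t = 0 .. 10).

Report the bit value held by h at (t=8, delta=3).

1

[bits: g,j,h,e,c,a,b,d,k,f,clk]
t=0: Δ0=11010110110 Δ1=11010110111 Δ2=10110010111 Δ3=00110000111 Δ4=00110000011 | 4Δ
t=1: Δ0=00110000011 Δ1=00110000010 | 1Δ
t=2: Δ0=00110000010 Δ1=00110000011 Δ2=00010100011 Δ3=00010110011 Δ4=00010110111 | 4Δ
t=3: Δ0=00010110111 Δ1=00010110110 | 1Δ
t=4: Δ0=00010110110 Δ1=00010110111 Δ2=01110010111 Δ3=11110000111 Δ4=11110000011 | 4Δ
t=5: Δ0=11110000011 Δ1=11110000010 | 1Δ
t=6: Δ0=11110000010 Δ1=11110000011 Δ2=11110100011 | 2Δ
t=7: Δ0=11110100011 Δ1=11110100010 | 1Δ
t=8: Δ0=11110100010 Δ1=11110100011 Δ2=10110100011 Δ3=00110100011 | 3Δ
t=9: Δ0=00110100011 Δ1=00110100010 | 1Δ
t=10: Δ0=00110100010 Δ1=00110100011 Δ2=01010100011 Δ3=11010110011 Δ4=11010110111 | 4Δ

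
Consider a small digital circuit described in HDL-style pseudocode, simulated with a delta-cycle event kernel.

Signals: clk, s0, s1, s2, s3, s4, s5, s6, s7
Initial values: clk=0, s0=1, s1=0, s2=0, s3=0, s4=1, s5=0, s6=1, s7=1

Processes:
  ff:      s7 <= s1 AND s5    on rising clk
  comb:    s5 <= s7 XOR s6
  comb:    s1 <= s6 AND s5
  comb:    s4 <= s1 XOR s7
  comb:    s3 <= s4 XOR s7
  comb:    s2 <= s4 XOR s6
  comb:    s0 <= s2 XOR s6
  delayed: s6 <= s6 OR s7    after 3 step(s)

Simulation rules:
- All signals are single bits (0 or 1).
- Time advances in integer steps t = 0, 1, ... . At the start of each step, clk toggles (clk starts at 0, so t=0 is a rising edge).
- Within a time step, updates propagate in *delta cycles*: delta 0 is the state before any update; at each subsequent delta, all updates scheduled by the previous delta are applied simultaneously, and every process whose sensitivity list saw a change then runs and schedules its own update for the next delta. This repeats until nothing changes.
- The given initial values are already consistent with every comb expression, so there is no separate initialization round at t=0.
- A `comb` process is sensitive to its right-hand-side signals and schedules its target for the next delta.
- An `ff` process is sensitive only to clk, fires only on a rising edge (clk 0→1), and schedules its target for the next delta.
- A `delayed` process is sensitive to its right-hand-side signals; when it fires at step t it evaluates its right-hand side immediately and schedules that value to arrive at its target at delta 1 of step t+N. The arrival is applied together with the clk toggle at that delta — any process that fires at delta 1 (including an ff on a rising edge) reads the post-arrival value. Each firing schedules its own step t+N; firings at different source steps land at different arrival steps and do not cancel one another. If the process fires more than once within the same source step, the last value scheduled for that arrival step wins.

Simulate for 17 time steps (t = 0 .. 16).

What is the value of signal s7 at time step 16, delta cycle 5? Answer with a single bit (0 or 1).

0

[bits: s4,s0,s3,s5,s2,s1,s7,clk,s6]
t=0: Δ0=110000101 Δ1=110000111 Δ2=110000011 Δ3=011100011 Δ4=010111011 Δ5=100111011 Δ6=101101011 Δ7=111101011 | 7Δ
t=1: Δ0=111101011 Δ1=111101001 | 1Δ
t=2: Δ0=111101001 Δ1=111101011 Δ2=111101111 Δ3=010001111 Δ4=011010111 Δ5=101010111 Δ6=100000111 Δ7=110000111 | 7Δ
t=3: Δ0=110000111 Δ1=110000101 | 1Δ
t=4: Δ0=110000101 Δ1=110000111 Δ2=110000011 Δ3=011100011 Δ4=010111011 Δ5=100111011 Δ6=101101011 Δ7=111101011 | 7Δ
t=5: Δ0=111101011 Δ1=111101001 | 1Δ
t=6: Δ0=111101001 Δ1=111101011 Δ2=111101111 Δ3=010001111 Δ4=011010111 Δ5=101010111 Δ6=100000111 Δ7=110000111 | 7Δ
t=7: Δ0=110000111 Δ1=110000101 | 1Δ
t=8: Δ0=110000101 Δ1=110000111 Δ2=110000011 Δ3=011100011 Δ4=010111011 Δ5=100111011 Δ6=101101011 Δ7=111101011 | 7Δ
t=9: Δ0=111101011 Δ1=111101001 | 1Δ
t=10: Δ0=111101001 Δ1=111101011 Δ2=111101111 Δ3=010001111 Δ4=011010111 Δ5=101010111 Δ6=100000111 Δ7=110000111 | 7Δ
t=11: Δ0=110000111 Δ1=110000101 | 1Δ
t=12: Δ0=110000101 Δ1=110000111 Δ2=110000011 Δ3=011100011 Δ4=010111011 Δ5=100111011 Δ6=101101011 Δ7=111101011 | 7Δ
t=13: Δ0=111101011 Δ1=111101001 | 1Δ
t=14: Δ0=111101001 Δ1=111101011 Δ2=111101111 Δ3=010001111 Δ4=011010111 Δ5=101010111 Δ6=100000111 Δ7=110000111 | 7Δ
t=15: Δ0=110000111 Δ1=110000101 | 1Δ
t=16: Δ0=110000101 Δ1=110000111 Δ2=110000011 Δ3=011100011 Δ4=010111011 Δ5=100111011 Δ6=101101011 Δ7=111101011 | 7Δ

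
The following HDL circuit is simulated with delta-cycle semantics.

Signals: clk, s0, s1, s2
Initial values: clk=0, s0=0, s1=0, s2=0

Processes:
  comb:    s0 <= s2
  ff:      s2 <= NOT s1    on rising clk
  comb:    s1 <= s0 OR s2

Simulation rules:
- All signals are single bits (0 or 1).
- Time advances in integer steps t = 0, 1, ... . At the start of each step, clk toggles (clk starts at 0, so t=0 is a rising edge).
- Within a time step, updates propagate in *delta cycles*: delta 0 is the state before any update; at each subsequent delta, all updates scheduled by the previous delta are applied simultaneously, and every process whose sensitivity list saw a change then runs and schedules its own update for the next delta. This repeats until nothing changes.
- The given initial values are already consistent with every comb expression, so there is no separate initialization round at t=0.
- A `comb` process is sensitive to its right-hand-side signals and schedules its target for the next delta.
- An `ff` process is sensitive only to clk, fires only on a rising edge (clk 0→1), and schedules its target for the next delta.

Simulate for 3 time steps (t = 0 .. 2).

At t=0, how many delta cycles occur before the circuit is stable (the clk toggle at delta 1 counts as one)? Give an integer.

3

t=0 Δ0: s0=0 s1=0 s2=0 clk=0
  Δ1: clk:0→1
  Δ2: s2:0→1
  Δ3: s0:0→1, s1:0→1
  (3Δ to stable)
t=1 Δ0: s0=1 s1=1 s2=1 clk=1
  Δ1: clk:1→0
  (1Δ to stable)
t=2 Δ0: s0=1 s1=1 s2=1 clk=0
  Δ1: clk:0→1
  Δ2: s2:1→0
  Δ3: s0:1→0
  Δ4: s1:1→0
  (4Δ to stable)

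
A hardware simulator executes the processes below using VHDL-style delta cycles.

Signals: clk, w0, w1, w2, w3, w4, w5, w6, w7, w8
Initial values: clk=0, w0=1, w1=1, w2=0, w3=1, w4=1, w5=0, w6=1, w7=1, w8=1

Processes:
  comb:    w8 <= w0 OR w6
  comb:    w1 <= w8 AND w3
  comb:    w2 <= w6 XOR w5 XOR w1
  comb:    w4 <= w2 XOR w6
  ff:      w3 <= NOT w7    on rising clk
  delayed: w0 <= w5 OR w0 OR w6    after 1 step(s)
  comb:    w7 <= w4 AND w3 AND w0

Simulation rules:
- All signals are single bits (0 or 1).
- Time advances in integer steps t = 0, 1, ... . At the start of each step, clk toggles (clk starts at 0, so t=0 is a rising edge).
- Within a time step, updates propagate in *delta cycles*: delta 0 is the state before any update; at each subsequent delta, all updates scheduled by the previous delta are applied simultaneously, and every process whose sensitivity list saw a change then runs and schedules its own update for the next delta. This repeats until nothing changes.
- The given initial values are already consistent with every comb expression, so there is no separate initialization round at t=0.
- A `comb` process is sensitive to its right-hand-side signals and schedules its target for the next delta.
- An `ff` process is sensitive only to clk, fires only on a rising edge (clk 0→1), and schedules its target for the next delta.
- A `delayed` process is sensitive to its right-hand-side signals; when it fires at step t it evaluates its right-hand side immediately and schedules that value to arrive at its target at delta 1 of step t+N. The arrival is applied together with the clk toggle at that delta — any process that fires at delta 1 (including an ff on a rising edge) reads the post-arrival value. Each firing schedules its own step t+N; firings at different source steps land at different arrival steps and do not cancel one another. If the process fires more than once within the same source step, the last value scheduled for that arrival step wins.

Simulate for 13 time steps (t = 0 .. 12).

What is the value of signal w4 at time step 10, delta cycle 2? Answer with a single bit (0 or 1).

[bits: w4,w2,w1,w7,clk,w8,w6,w0,w3,w5]
t=0: Δ0=1011011110 Δ1=1011111110 Δ2=1011111100 Δ3=1000111100 Δ4=1100111100 Δ5=0100111100 | 5Δ
t=1: Δ0=0100111100 Δ1=0100011100 | 1Δ
t=2: Δ0=0100011100 Δ1=0100111100 Δ2=0100111110 Δ3=0110111110 Δ4=0010111110 Δ5=1010111110 Δ6=1011111110 | 6Δ
t=3: Δ0=1011111110 Δ1=1011011110 | 1Δ
t=4: Δ0=1011011110 Δ1=1011111110 Δ2=1011111100 Δ3=1000111100 Δ4=1100111100 Δ5=0100111100 | 5Δ
t=5: Δ0=0100111100 Δ1=0100011100 | 1Δ
t=6: Δ0=0100011100 Δ1=0100111100 Δ2=0100111110 Δ3=0110111110 Δ4=0010111110 Δ5=1010111110 Δ6=1011111110 | 6Δ
t=7: Δ0=1011111110 Δ1=1011011110 | 1Δ
t=8: Δ0=1011011110 Δ1=1011111110 Δ2=1011111100 Δ3=1000111100 Δ4=1100111100 Δ5=0100111100 | 5Δ
t=9: Δ0=0100111100 Δ1=0100011100 | 1Δ
t=10: Δ0=0100011100 Δ1=0100111100 Δ2=0100111110 Δ3=0110111110 Δ4=0010111110 Δ5=1010111110 Δ6=1011111110 | 6Δ
t=11: Δ0=1011111110 Δ1=1011011110 | 1Δ
t=12: Δ0=1011011110 Δ1=1011111110 Δ2=1011111100 Δ3=1000111100 Δ4=1100111100 Δ5=0100111100 | 5Δ

0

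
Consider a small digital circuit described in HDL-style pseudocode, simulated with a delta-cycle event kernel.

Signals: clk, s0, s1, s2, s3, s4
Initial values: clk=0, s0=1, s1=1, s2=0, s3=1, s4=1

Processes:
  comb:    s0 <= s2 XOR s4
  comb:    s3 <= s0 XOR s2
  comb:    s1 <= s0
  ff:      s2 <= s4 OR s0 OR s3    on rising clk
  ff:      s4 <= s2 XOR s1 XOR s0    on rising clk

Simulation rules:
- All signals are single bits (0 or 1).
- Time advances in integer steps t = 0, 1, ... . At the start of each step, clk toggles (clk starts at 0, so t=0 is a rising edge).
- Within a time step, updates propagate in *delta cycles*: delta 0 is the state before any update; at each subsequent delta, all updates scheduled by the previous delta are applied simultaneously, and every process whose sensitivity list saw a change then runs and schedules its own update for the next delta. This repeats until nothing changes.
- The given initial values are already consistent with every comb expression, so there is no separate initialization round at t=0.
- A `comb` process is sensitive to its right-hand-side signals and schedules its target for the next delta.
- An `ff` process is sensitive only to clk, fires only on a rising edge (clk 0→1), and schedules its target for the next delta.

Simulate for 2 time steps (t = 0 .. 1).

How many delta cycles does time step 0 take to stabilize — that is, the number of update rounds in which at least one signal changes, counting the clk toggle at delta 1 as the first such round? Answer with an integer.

t=0 Δ0: s0=1 s3=1 clk=0 s1=1 s4=1 s2=0
  Δ1: clk:0→1
  Δ2: s4:1→0, s2:0→1
  Δ3: s3:1→0
  (3Δ to stable)
t=1 Δ0: s0=1 s3=0 clk=1 s1=1 s4=0 s2=1
  Δ1: clk:1→0
  (1Δ to stable)

3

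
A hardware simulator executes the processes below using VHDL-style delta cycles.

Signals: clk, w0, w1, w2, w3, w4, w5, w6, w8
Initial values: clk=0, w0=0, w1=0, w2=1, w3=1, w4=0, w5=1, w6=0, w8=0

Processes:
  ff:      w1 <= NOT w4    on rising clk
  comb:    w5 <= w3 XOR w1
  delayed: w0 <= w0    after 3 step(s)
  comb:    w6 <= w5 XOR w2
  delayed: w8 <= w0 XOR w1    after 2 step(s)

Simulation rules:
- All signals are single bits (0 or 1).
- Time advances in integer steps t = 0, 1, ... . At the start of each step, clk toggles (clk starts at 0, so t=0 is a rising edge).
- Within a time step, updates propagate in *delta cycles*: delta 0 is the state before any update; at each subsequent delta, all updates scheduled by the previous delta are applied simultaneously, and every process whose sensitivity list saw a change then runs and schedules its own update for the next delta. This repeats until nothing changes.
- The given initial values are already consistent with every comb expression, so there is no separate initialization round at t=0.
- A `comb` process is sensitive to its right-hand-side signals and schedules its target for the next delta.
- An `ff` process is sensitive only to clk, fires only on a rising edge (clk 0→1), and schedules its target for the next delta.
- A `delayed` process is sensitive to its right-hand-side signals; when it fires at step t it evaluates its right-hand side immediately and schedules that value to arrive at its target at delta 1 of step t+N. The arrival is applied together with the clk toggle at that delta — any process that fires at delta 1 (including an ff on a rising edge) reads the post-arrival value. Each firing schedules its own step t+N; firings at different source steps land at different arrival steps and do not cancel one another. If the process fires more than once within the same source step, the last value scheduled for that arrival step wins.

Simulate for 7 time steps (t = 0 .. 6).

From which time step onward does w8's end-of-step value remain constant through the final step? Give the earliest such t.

2

t=0 Δ0: clk=0 w6=0 w3=1 w2=1 w0=0 w1=0 w5=1 w8=0 w4=0
  Δ1: clk:0→1
  Δ2: w1:0→1
  Δ3: w5:1→0
  Δ4: w6:0→1
  (4Δ to stable)
t=1 Δ0: clk=1 w6=1 w3=1 w2=1 w0=0 w1=1 w5=0 w8=0 w4=0
  Δ1: clk:1→0
  (1Δ to stable)
t=2 Δ0: clk=0 w6=1 w3=1 w2=1 w0=0 w1=1 w5=0 w8=0 w4=0
  Δ1: clk:0→1, w8:0→1
  (1Δ to stable)
t=3 Δ0: clk=1 w6=1 w3=1 w2=1 w0=0 w1=1 w5=0 w8=1 w4=0
  Δ1: clk:1→0
  (1Δ to stable)
t=4 Δ0: clk=0 w6=1 w3=1 w2=1 w0=0 w1=1 w5=0 w8=1 w4=0
  Δ1: clk:0→1
  (1Δ to stable)
t=5 Δ0: clk=1 w6=1 w3=1 w2=1 w0=0 w1=1 w5=0 w8=1 w4=0
  Δ1: clk:1→0
  (1Δ to stable)
t=6 Δ0: clk=0 w6=1 w3=1 w2=1 w0=0 w1=1 w5=0 w8=1 w4=0
  Δ1: clk:0→1
  (1Δ to stable)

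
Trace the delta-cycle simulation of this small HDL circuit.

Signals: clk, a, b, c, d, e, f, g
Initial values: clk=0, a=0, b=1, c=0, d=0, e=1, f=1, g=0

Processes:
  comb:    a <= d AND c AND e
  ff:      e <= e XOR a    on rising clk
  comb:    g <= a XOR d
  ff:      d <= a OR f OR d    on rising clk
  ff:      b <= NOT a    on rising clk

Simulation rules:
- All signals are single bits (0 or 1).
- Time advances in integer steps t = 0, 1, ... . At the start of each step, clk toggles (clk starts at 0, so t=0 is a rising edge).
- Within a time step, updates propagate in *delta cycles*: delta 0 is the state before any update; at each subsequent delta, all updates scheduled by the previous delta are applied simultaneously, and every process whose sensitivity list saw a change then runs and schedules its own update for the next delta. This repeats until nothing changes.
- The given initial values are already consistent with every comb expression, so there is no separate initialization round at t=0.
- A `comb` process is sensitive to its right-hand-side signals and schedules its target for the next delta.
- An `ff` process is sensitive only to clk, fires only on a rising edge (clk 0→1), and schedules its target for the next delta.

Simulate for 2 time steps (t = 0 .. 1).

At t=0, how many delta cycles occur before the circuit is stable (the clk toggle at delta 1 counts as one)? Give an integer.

3

t=0 Δ0: g=0 c=0 d=0 e=1 f=1 a=0 clk=0 b=1
  Δ1: clk:0→1
  Δ2: d:0→1
  Δ3: g:0→1
  (3Δ to stable)
t=1 Δ0: g=1 c=0 d=1 e=1 f=1 a=0 clk=1 b=1
  Δ1: clk:1→0
  (1Δ to stable)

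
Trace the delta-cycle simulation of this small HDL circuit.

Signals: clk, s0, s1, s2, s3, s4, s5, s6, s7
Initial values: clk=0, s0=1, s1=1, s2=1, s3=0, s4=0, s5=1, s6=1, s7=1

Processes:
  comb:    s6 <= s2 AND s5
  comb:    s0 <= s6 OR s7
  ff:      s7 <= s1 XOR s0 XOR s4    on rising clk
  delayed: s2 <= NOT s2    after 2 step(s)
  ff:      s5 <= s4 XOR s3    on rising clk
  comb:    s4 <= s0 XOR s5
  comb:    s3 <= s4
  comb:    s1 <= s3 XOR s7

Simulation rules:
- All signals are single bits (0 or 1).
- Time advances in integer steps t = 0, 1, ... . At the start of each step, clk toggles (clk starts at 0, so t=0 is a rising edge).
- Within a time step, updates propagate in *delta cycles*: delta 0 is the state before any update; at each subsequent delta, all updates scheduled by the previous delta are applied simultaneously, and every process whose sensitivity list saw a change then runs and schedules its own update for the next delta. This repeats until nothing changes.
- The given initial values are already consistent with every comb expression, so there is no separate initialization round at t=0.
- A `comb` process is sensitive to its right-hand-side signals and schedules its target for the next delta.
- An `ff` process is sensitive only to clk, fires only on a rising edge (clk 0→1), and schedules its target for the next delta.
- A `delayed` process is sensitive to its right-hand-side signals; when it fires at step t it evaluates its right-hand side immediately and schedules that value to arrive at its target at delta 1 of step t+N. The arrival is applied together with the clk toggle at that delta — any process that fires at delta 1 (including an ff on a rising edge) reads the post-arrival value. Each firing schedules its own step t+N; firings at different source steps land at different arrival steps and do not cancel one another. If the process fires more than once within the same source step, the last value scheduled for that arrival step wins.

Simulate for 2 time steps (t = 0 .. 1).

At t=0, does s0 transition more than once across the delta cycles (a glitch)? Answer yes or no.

no

t0.Δ0 s0=1 s7=1 s1=1 s6=1 s5=1 s2=1 s3=0 clk=0 s4=0
t0.Δ1 s0=1 s7=1 s1=1 s6=1 s5=1 s2=1 s3=0 clk=1 s4=0
t0.Δ2 s0=1 s7=0 s1=1 s6=1 s5=0 s2=1 s3=0 clk=1 s4=0
t0.Δ3 s0=1 s7=0 s1=0 s6=0 s5=0 s2=1 s3=0 clk=1 s4=1
t0.Δ4 s0=0 s7=0 s1=0 s6=0 s5=0 s2=1 s3=1 clk=1 s4=1
t0.Δ5 s0=0 s7=0 s1=1 s6=0 s5=0 s2=1 s3=1 clk=1 s4=0
t0.Δ6 s0=0 s7=0 s1=1 s6=0 s5=0 s2=1 s3=0 clk=1 s4=0
t0.Δ7 s0=0 s7=0 s1=0 s6=0 s5=0 s2=1 s3=0 clk=1 s4=0
t1.Δ0 s0=0 s7=0 s1=0 s6=0 s5=0 s2=1 s3=0 clk=1 s4=0
t1.Δ1 s0=0 s7=0 s1=0 s6=0 s5=0 s2=1 s3=0 clk=0 s4=0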